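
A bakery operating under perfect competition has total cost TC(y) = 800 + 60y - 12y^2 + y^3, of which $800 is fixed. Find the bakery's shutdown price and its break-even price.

Shutdown price = min AVC. AVC = 60 - 12y + y^2, with vertex at y = 6 and minimum $24.
ATC = 800/y + 60 - 12y + y^2. Setting dATC/dy = −800/y^2 − 12 + 2y = 0 gives y = 10 (since 2·10^3 − 12·10^2 = 800).
min ATC = 800/10 + 60 − 12·10 + 10^2 = $120. That is the break-even price.
Between these two prices the firm operates at a loss; above $120 it earns a profit.

Shutdown price = $24; break-even price = $120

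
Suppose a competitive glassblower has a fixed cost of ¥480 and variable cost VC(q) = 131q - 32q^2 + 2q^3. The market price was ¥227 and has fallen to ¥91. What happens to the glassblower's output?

Output falls from 12 to 10

AVC = 131 - 32q + 2q^2, minimized at q = 8 where min AVC = ¥3. MC = 131 - 64q + 6q^2.
With P = ¥227 above the shutdown price, P = MC gives q = 12.
At P = ¥91 ≥ min AVC, set P = MC: q = 10. The firm stays open but cuts output.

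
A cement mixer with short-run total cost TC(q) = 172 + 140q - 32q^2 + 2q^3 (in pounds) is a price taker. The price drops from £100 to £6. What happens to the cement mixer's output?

Output falls from 10 to 0 (the firm shuts down)

MC = 140 - 64q + 6q^2; the shutdown threshold is min AVC = £12 (at q = 8).
With P = £100 above the shutdown price, P = MC gives q = 10.
At P = £6 < min AVC = £12, price no longer covers variable cost at any output, so the firm shuts down: q = 0.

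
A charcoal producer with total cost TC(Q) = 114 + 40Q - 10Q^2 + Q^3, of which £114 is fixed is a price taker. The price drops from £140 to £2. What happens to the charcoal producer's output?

Output falls from 10 to 0 (the firm shuts down)

AVC = 40 - 10Q + Q^2, minimized at Q = 5 where min AVC = £15. MC = 40 - 20Q + 3Q^2.
With P = £140 above the shutdown price, P = MC gives Q = 10.
At P = £2 < min AVC = £15, price no longer covers variable cost at any output, so the firm shuts down: Q = 0.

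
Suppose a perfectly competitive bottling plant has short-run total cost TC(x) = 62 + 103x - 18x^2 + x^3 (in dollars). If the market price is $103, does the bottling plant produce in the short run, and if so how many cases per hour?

Variable cost is VC = 103x - 18x^2 + x^3, so AVC = VC/x = 103 - 18x + x^2 and MC = dTC/dx = 103 - 36x + 3x^2.
The AVC parabola has its vertex at x = 18/2 = 9, where AVC = 103 - 18·9 + 9^2 = $22.
Since P = $103 ≥ min AVC = $22, price covers variable cost and the firm should produce.
Solving P = MC: -36x + 3x^2 = 0 ⇒ x = 0 or 12. On the upward-sloping branch, x* = 12.
Check: AVC at x = 12 is $31 ≤ P, so revenue covers variable cost.
Profit = P·x − TC = 103·12 − 434 = $802.

Produce at x = 12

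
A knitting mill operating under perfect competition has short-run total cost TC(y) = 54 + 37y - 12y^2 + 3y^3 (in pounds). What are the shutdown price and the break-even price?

AVC = 37 - 12y + 3y^2; minimized at y = 2, giving min AVC = £25. That is the shutdown price.
ATC = 54/y + 37 - 12y + 3y^2. Setting dATC/dy = −54/y^2 − 12 + 6y = 0 gives y = 3 (since 6·3^3 − 12·3^2 = 54).
min ATC = 54/3 + 37 − 12·3 + 3·3^2 = £46. That is the break-even price.
For £25 ≤ P < £46 the firm produces at a loss; below £25 it shuts down.

Shutdown price = £25; break-even price = £46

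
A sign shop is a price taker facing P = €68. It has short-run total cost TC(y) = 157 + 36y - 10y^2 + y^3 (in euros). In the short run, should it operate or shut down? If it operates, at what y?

Produce at y = 8

Strip out fixed cost: VC = 36y - 10y^2 + y^3. Then AVC = 36 - 10y + y^2 and MC = 36 - 20y + 3y^2.
AVC is minimized where dAVC/dy = -10 + 2y = 0, at y = 5; min AVC = 36 - 10·5 + 5^2 = €11.
Since P = €68 ≥ min AVC = €11, price covers variable cost and the firm should produce.
Solving P = MC: -32 - 20y + 3y^2 = 0 ⇒ y = -4/3 or 8. On the upward-sloping branch, y* = 8.
Check: AVC at y = 8 is €20 ≤ P, so revenue covers variable cost.
Profit = P·y − TC = 68·8 − 317 = €227.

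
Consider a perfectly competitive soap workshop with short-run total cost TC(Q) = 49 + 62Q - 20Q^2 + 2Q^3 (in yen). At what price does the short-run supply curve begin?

The firm shuts down when price falls below the minimum of average variable cost. AVC = VC/Q = 62 - 20Q + 2Q^2.
At the minimum of AVC, MC = AVC. MC = 62 - 40Q + 6Q^2; setting MC = AVC gives 4Q^2 - 20Q = 0, so Q = 5. min AVC = 12.
So the shutdown price is ¥12.

¥12 per unit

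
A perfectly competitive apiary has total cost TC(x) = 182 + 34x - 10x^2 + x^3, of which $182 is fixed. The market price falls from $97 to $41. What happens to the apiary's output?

Output falls from 9 to 7

MC = 34 - 20x + 3x^2; the shutdown threshold is min AVC = $9 (at x = 5).
With P = $97 above the shutdown price, P = MC gives x = 9.
At P = $41 ≥ min AVC, set P = MC: x = 7. The firm stays open but cuts output.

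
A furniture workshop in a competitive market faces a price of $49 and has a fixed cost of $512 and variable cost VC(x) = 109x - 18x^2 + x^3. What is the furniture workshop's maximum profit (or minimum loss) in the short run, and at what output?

AVC = 109 - 18x + x^2; min AVC = $28 at x = 9. Since P = $49 ≥ min AVC, the firm produces.
MC = 109 - 36x + 3x^2. Setting P = MC and taking the root on the rising branch gives x* = 10.
TR = 49·10 = 490. TC = 512 + 290 = 802. Profit = 490 − 802 = -$312.
That loss of $312 beats the $512 the firm would lose by shutting down; producing recovers $200 of fixed cost.

Profit = -$312 at x = 10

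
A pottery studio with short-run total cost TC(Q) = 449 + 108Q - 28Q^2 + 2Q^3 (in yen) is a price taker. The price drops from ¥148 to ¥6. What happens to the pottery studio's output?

MC = 108 - 56Q + 6Q^2; the shutdown threshold is min AVC = ¥10 (at Q = 7).
At P = ¥148 ≥ min AVC, set P = MC on the rising branch: Q = 10.
At P = ¥6 < min AVC = ¥10, price no longer covers variable cost at any output, so the firm shuts down: Q = 0.

Output falls from 10 to 0 (the firm shuts down)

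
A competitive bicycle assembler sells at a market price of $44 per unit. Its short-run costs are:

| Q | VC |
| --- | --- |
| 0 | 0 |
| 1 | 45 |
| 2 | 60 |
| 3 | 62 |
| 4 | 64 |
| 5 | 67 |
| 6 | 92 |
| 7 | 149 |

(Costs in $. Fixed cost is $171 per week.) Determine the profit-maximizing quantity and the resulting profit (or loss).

Compute π = P·Q − TC at each output: Q=0: -171; Q=1: -172; Q=2: -143; Q=3: -101; Q=4: -59; Q=5: -18; Q=6: 1; Q=7: -12.
Profit is maximized at Q = 6. AVC there is 92/6 = $15.33 ≤ P, so producing beats shutting down (which would give -$171).

Q = 6; profit = $1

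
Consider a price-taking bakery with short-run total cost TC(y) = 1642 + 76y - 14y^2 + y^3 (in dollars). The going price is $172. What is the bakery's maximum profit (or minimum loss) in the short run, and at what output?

Profit = -$202 at y = 12

AVC = 76 - 14y + y^2; min AVC = $27 at y = 7. Since P = $172 ≥ min AVC, the firm produces.
With MC = 76 - 28y + 3y^2, P = MC on the upward-sloping part at y* = 12.
TR = 172·12 = 2064. TC = 1642 + 624 = 2266. Profit = 2064 − 2266 = -$202.
By producing, the firm covers all variable cost plus $1440 of fixed cost; shutting down would lose the full $1642.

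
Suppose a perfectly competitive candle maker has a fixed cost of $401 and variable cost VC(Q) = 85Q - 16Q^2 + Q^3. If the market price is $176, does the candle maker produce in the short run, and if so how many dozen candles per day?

From TC, MC = TC'(Q) = 85 - 32Q + 3Q^2 and AVC = VC/Q = 85 - 16Q + Q^2.
AVC is minimized where dAVC/dQ = -16 + 2Q = 0, at Q = 8; min AVC = 85 - 16·8 + 8^2 = $21.
Since P = $176 ≥ min AVC = $21, price covers variable cost and the firm should produce.
Solving P = MC: -91 - 32Q + 3Q^2 = 0 ⇒ Q = -7/3 or 13. On the upward-sloping branch, Q* = 13.
Check: AVC at Q = 13 is $46 ≤ P, so revenue covers variable cost.
Profit = P·Q − TC = 176·13 − 999 = $1289.

Produce at Q = 13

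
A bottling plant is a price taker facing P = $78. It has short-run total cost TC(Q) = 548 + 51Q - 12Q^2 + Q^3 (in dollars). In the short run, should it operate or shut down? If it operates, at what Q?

Variable cost is VC = 51Q - 12Q^2 + Q^3, so AVC = VC/Q = 51 - 12Q + Q^2 and MC = dTC/dQ = 51 - 24Q + 3Q^2.
AVC hits its minimum where MC = AVC, at Q = 6, giving min AVC = 51 - 12·6 + 6^2 = $15.
P = $78 exceeds min AVC = $15, so the firm stays open.
P = MC gives -27 - 24Q + 3Q^2 = 0, with roots -1 and 9. Take the larger (rising MC): Q* = 9.
Check: AVC at Q = 9 is $24 ≤ P, so revenue covers variable cost.
Profit = P·Q − TC = 78·9 − 764 = -$62, a loss, but smaller than the $548 fixed cost the firm would lose by shutting down.

Produce at Q = 9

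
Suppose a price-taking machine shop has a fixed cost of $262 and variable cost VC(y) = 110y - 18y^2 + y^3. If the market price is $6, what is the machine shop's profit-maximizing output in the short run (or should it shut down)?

Shut down

Variable cost is VC = 110y - 18y^2 + y^3, so AVC = VC/y = 110 - 18y + y^2 and MC = dTC/dy = 110 - 36y + 3y^2.
AVC hits its minimum where MC = AVC, at y = 9, giving min AVC = 110 - 18·9 + 9^2 = $29.
With P < min AVC ($6 < $29), every unit sold adds to the loss.
Shutting down limits the loss to fixed cost, $262.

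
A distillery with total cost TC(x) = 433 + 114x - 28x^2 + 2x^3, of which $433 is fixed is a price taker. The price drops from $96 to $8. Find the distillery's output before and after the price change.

AVC = 114 - 28x + 2x^2, minimized at x = 7 where min AVC = $16. MC = 114 - 56x + 6x^2.
With P = $96 above the shutdown price, P = MC gives x = 9.
At P = $8 < min AVC = $16, price no longer covers variable cost at any output, so the firm shuts down: x = 0.

Output falls from 9 to 0 (the firm shuts down)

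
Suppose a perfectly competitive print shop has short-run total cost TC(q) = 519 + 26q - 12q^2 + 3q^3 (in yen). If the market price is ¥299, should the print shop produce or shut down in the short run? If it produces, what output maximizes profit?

Produce at q = 7

From TC, MC = TC'(q) = 26 - 24q + 9q^2 and AVC = VC/q = 26 - 12q + 3q^2.
AVC hits its minimum where MC = AVC, at q = 2, giving min AVC = 26 - 12·2 + 3·2^2 = ¥14.
Because ¥299 ≥ ¥14, revenue can cover variable cost; the firm operates.
P = MC gives -273 - 24q + 9q^2 = 0, with roots -13/3 and 7. Take the larger (rising MC): q* = 7.
Check: AVC at q = 7 is ¥89 ≤ P, so revenue covers variable cost.
Profit = P·q − TC = 299·7 − 1142 = ¥951.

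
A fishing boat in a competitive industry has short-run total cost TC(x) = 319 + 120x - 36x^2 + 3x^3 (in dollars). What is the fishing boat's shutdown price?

The shutdown price is the minimum of AVC. VC = 120x - 36x^2 + 3x^3, so AVC = 120 - 36x + 3x^2.
At the minimum of AVC, MC = AVC. MC = 120 - 72x + 9x^2; setting MC = AVC gives 6x^2 - 36x = 0, so x = 6. min AVC = 12.
For P < $12 the firm produces nothing.

$12 per unit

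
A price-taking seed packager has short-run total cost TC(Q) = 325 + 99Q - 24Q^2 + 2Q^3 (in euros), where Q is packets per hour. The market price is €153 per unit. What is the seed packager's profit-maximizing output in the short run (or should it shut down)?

Produce at Q = 9

From TC, MC = TC'(Q) = 99 - 48Q + 6Q^2 and AVC = VC/Q = 99 - 24Q + 2Q^2.
The AVC parabola has its vertex at Q = 24/4 = 6, where AVC = 99 - 24·6 + 2·6^2 = €27.
P = €153 exceeds min AVC = €27, so the firm stays open.
P = MC gives -54 - 48Q + 6Q^2 = 0, with roots -1 and 9. Take the larger (rising MC): Q* = 9.
Check: AVC at Q = 9 is €45 ≤ P, so revenue covers variable cost.
Profit = P·Q − TC = 153·9 − 730 = €647.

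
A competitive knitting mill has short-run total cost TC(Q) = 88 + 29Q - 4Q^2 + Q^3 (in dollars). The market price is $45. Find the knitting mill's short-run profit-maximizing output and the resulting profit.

Profit = -$24 at Q = 4

AVC = 29 - 4Q + Q^2; min AVC = $25 at Q = 2. Since P = $45 ≥ min AVC, the firm produces.
MC = 29 - 8Q + 3Q^2. Setting P = MC and taking the root on the rising branch gives Q* = 4.
TR = 45·4 = 180. TC = 88 + 116 = 204. Profit = 180 − 204 = -$24.
That loss of $24 beats the $88 the firm would lose by shutting down; producing recovers $64 of fixed cost.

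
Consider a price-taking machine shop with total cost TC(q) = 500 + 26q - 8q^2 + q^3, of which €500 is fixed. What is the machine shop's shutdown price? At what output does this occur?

€10 per unit, at q = 4

The firm shuts down when price falls below the minimum of average variable cost. AVC = VC/q = 26 - 8q + q^2.
At the minimum of AVC, MC = AVC. MC = 26 - 16q + 3q^2; setting MC = AVC gives 2q^2 - 8q = 0, so q = 4. min AVC = 10.
So the shutdown price is €10.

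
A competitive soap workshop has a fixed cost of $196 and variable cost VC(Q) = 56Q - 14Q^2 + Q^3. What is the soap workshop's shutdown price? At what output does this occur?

$7 per unit, at Q = 7

The firm shuts down when price falls below the minimum of average variable cost. AVC = VC/Q = 56 - 14Q + Q^2.
dAVC/dQ = -14 + 2Q = 0 gives Q = 7. min AVC = 56 - 14·7 + 7^2 = 7.
So the shutdown price is $7.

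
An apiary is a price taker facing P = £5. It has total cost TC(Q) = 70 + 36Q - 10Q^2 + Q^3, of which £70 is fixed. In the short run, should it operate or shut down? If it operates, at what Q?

Strip out fixed cost: VC = 36Q - 10Q^2 + Q^3. Then AVC = 36 - 10Q + Q^2 and MC = 36 - 20Q + 3Q^2.
AVC is minimized where dAVC/dQ = -10 + 2Q = 0, at Q = 5; min AVC = 36 - 10·5 + 5^2 = £11.
Since P = £5 < min AVC = £11, price fails to cover variable cost at any output.
Shutting down limits the loss to fixed cost, £70.

Shut down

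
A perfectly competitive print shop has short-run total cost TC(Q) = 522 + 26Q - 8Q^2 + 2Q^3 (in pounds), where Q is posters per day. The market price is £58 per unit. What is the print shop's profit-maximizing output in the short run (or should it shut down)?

Produce at Q = 4

From TC, MC = TC'(Q) = 26 - 16Q + 6Q^2 and AVC = VC/Q = 26 - 8Q + 2Q^2.
The AVC parabola has its vertex at Q = 8/4 = 2, where AVC = 26 - 8·2 + 2·2^2 = £18.
Since P = £58 ≥ min AVC = £18, price covers variable cost and the firm should produce.
Set P = MC: 58 = 26 - 16Q + 6Q^2 → -32 - 16Q + 6Q^2 = 0. The roots are Q = -4/3 and Q = 4; the profit-maximizing output is on the rising part of MC, so Q* = 4.
Check: AVC at Q = 4 is £26 ≤ P, so revenue covers variable cost.
Profit = P·Q − TC = 58·4 − 626 = -£394, a loss, but smaller than the £522 fixed cost the firm would lose by shutting down.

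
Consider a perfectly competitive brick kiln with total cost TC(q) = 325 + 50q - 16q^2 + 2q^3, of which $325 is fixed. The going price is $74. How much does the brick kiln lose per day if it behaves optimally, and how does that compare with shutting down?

Profit = -$37 at q = 6

AVC = 50 - 16q + 2q^2; min AVC = $18 at q = 4. Since P = $74 ≥ min AVC, the firm produces.
With MC = 50 - 32q + 6q^2, P = MC on the upward-sloping part at q* = 6.
TR = 74·6 = 444. TC = 325 + 156 = 481. Profit = 444 − 481 = -$37.
By producing, the firm covers all variable cost plus $288 of fixed cost; shutting down would lose the full $325.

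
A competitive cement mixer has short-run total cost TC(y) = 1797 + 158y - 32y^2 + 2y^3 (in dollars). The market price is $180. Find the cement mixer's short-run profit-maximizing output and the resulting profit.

Profit = -$345 at y = 11

AVC = 158 - 32y + 2y^2; min AVC = $30 at y = 8. Since P = $180 ≥ min AVC, the firm produces.
With MC = 158 - 64y + 6y^2, P = MC on the upward-sloping part at y* = 11.
TR = 180·11 = 1980. TC = 1797 + 528 = 2325. Profit = 1980 − 2325 = -$345.
By producing, the firm covers all variable cost plus $1452 of fixed cost; shutting down would lose the full $1797.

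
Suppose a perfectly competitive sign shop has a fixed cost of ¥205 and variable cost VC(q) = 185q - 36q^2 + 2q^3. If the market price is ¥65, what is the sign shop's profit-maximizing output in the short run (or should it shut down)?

Produce at q = 10

From TC, MC = TC'(q) = 185 - 72q + 6q^2 and AVC = VC/q = 185 - 36q + 2q^2.
AVC hits its minimum where MC = AVC, at q = 9, giving min AVC = 185 - 36·9 + 2·9^2 = ¥23.
Because ¥65 ≥ ¥23, revenue can cover variable cost; the firm operates.
Solving P = MC: 120 - 72q + 6q^2 = 0 ⇒ q = 2 or 10. On the upward-sloping branch, q* = 10.
Check: AVC at q = 10 is ¥25 ≤ P, so revenue covers variable cost.
Profit = P·q − TC = 65·10 − 455 = ¥195.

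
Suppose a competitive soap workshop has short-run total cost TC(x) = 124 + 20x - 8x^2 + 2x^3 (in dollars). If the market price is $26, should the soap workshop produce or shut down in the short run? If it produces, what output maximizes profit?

Strip out fixed cost: VC = 20x - 8x^2 + 2x^3. Then AVC = 20 - 8x + 2x^2 and MC = 20 - 16x + 6x^2.
AVC hits its minimum where MC = AVC, at x = 2, giving min AVC = 20 - 8·2 + 2·2^2 = $12.
P = $26 exceeds min AVC = $12, so the firm stays open.
Solving P = MC: -6 - 16x + 6x^2 = 0 ⇒ x = -1/3 or 3. On the upward-sloping branch, x* = 3.
Check: AVC at x = 3 is $14 ≤ P, so revenue covers variable cost.
Profit = P·x − TC = 26·3 − 166 = -$88, a loss, but smaller than the $124 fixed cost the firm would lose by shutting down.

Produce at x = 3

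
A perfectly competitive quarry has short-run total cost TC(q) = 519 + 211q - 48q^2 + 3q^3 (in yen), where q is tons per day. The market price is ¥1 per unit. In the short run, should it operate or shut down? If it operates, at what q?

Shut down

Variable cost is VC = 211q - 48q^2 + 3q^3, so AVC = VC/q = 211 - 48q + 3q^2 and MC = dTC/dq = 211 - 96q + 9q^2.
AVC hits its minimum where MC = AVC, at q = 8, giving min AVC = 211 - 48·8 + 3·8^2 = ¥19.
With P < min AVC (¥1 < ¥19), every unit sold adds to the loss.
The firm minimizes its loss by shutting down and losing only its fixed cost of ¥519.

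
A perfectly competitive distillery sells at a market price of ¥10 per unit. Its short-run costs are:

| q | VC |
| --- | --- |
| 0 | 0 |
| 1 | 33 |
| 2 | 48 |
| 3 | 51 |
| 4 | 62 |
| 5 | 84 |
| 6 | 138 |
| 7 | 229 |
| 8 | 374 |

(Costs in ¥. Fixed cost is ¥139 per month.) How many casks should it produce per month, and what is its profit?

Profit at each row (π = 10q − TC): q=0: -139; q=1: -162; q=2: -167; q=3: -160; q=4: -161; q=5: -173; q=6: -217; q=7: -298; q=8: -433.
Profit is highest at q = 0. Equivalently, the lowest AVC in the table is 62/4 ≈ ¥15.50 at q = 4, and P = ¥10 falls below it — price never covers variable cost, so the firm shuts down and loses only its fixed cost.

q = 0 (shut down); profit = -¥139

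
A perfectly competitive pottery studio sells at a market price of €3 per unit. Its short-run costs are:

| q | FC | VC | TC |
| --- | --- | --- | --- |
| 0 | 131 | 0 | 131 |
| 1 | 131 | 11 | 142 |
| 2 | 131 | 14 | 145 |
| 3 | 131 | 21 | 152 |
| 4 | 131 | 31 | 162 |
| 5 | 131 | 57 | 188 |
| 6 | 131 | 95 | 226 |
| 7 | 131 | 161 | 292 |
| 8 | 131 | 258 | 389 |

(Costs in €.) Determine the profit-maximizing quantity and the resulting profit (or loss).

q = 0 (shut down); profit = -€131

Compute π = P·q − TC at each output: q=0: -131; q=1: -139; q=2: -139; q=3: -143; q=4: -150; q=5: -173; q=6: -208; q=7: -271; q=8: -365.
Profit is highest at q = 0. Equivalently, the lowest AVC in the table is 14/2 ≈ €7 at q = 2, and P = €3 falls below it — price never covers variable cost, so the firm shuts down and loses only its fixed cost.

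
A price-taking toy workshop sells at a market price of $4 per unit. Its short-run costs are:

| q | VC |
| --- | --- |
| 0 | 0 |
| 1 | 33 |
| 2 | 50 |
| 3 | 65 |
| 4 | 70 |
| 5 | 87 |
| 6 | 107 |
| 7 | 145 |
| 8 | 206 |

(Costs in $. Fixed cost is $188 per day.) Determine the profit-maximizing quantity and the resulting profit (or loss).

Profit at each row (π = 4q − TC): q=0: -188; q=1: -217; q=2: -230; q=3: -241; q=4: -242; q=5: -255; q=6: -271; q=7: -305; q=8: -362.
Profit is highest at q = 0. Equivalently, the lowest AVC in the table is 87/5 ≈ $17.40 at q = 5, and P = $4 falls below it — price never covers variable cost, so the firm shuts down and loses only its fixed cost.

q = 0 (shut down); profit = -$188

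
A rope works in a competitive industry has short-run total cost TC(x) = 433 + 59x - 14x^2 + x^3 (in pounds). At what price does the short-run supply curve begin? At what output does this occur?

The firm shuts down when price falls below the minimum of average variable cost. AVC = VC/x = 59 - 14x + x^2.
At the minimum of AVC, MC = AVC. MC = 59 - 28x + 3x^2; setting MC = AVC gives 2x^2 - 14x = 0, so x = 7. min AVC = 10.
The firm shuts down for any P below £10.

£10 per unit, at x = 7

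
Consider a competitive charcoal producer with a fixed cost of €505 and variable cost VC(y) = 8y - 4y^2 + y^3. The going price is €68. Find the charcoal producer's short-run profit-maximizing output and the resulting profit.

Profit = -€217 at y = 6

AVC = 8 - 4y + y^2 has its minimum €4 at y = 2; price €68 clears that bar, so the firm operates.
With MC = 8 - 8y + 3y^2, P = MC on the upward-sloping part at y* = 6.
TR = 68·6 = 408. TC = 505 + 120 = 625. Profit = 408 − 625 = -€217.
By producing, the firm covers all variable cost plus €288 of fixed cost; shutting down would lose the full €505.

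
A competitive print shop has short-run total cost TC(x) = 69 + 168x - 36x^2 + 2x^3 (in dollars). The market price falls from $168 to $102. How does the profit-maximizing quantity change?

Output falls from 12 to 11

AVC = 168 - 36x + 2x^2, minimized at x = 9 where min AVC = $6. MC = 168 - 72x + 6x^2.
At P = $168 ≥ min AVC, set P = MC on the rising branch: x = 12.
At P = $102 ≥ min AVC, set P = MC: x = 11. The firm stays open but cuts output.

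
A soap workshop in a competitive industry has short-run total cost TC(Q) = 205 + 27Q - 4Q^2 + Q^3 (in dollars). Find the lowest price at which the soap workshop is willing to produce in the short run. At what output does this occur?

Short-run supply begins at min AVC. From VC = 27Q - 4Q^2 + Q^3, AVC = 27 - 4Q + Q^2.
At the minimum of AVC, MC = AVC. MC = 27 - 8Q + 3Q^2; setting MC = AVC gives 2Q^2 - 4Q = 0, so Q = 2. min AVC = 23.
The firm shuts down for any P below $23.

$23 per unit, at Q = 2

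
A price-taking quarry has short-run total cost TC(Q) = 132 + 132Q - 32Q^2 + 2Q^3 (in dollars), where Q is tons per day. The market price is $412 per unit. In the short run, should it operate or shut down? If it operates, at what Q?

Strip out fixed cost: VC = 132Q - 32Q^2 + 2Q^3. Then AVC = 132 - 32Q + 2Q^2 and MC = 132 - 64Q + 6Q^2.
The AVC parabola has its vertex at Q = 32/4 = 8, where AVC = 132 - 32·8 + 2·8^2 = $4.
Because $412 ≥ $4, revenue can cover variable cost; the firm operates.
P = MC gives -280 - 64Q + 6Q^2 = 0, with roots -10/3 and 14. Take the larger (rising MC): Q* = 14.
Check: AVC at Q = 14 is $76 ≤ P, so revenue covers variable cost.
Profit = P·Q − TC = 412·14 − 1196 = $4572.

Produce at Q = 14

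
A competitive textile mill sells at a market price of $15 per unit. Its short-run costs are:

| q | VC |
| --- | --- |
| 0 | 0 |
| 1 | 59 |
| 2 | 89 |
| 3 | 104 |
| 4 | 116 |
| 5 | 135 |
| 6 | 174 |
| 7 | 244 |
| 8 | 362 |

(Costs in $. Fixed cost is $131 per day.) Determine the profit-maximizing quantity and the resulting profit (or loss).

Profit at each row (π = 15q − TC): q=0: -131; q=1: -175; q=2: -190; q=3: -190; q=4: -187; q=5: -191; q=6: -215; q=7: -270; q=8: -373.
Profit is highest at q = 0. Equivalently, the lowest AVC in the table is 135/5 ≈ $27 at q = 5, and P = $15 falls below it — price never covers variable cost, so the firm shuts down and loses only its fixed cost.

q = 0 (shut down); profit = -$131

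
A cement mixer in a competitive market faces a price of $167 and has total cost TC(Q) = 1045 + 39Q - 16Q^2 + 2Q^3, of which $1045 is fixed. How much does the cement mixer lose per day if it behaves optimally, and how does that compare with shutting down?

Profit = -$21 at Q = 8

AVC = 39 - 16Q + 2Q^2 has its minimum $7 at Q = 4; price $167 clears that bar, so the firm operates.
With MC = 39 - 32Q + 6Q^2, P = MC on the upward-sloping part at Q* = 8.
TR = 167·8 = 1336. TC = 1045 + 312 = 1357. Profit = 1336 − 1357 = -$21.
That loss of $21 beats the $1045 the firm would lose by shutting down; producing recovers $1024 of fixed cost.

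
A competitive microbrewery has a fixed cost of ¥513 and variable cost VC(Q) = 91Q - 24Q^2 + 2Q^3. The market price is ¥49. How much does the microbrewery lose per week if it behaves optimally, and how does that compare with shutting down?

AVC = 91 - 24Q + 2Q^2 has its minimum ¥19 at Q = 6; price ¥49 clears that bar, so the firm operates.
MC = 91 - 48Q + 6Q^2. Setting P = MC and taking the root on the rising branch gives Q* = 7.
TR = 49·7 = 343. TC = 513 + 147 = 660. Profit = 343 − 660 = -¥317.
That loss of ¥317 beats the ¥513 the firm would lose by shutting down; producing recovers ¥196 of fixed cost.

Profit = -¥317 at Q = 7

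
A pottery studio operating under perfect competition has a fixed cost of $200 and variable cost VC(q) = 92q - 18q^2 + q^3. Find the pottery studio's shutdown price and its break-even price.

AVC = 92 - 18q + q^2; minimized at q = 9, giving min AVC = $11. That is the shutdown price.
ATC = 200/q + 92 - 18q + q^2. Setting dATC/dq = −200/q^2 − 18 + 2q = 0 gives q = 10 (since 2·10^3 − 18·10^2 = 200).
min ATC = 200/10 + 92 − 18·10 + 10^2 = $32. That is the break-even price.
Between these two prices the firm operates at a loss; above $32 it earns a profit.

Shutdown price = $11; break-even price = $32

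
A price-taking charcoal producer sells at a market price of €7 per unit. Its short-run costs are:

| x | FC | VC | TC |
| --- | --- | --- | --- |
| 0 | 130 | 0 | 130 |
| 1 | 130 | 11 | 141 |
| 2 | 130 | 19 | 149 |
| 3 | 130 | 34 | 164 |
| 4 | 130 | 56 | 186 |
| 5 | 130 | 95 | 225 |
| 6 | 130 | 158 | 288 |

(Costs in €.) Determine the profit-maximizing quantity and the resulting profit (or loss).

x = 0 (shut down); profit = -€130

Tabulate TR − TC: x=0: -130; x=1: -134; x=2: -135; x=3: -143; x=4: -158; x=5: -190; x=6: -246.
Profit is highest at x = 0. Equivalently, the lowest AVC in the table is 19/2 ≈ €9.50 at x = 2, and P = €7 falls below it — price never covers variable cost, so the firm shuts down and loses only its fixed cost.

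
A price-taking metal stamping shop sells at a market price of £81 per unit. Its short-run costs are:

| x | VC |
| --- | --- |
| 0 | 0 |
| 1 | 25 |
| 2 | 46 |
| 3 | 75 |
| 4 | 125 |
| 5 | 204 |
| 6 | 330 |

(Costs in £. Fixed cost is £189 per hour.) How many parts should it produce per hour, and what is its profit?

Profit at each row (π = 81x − TC): x=0: -189; x=1: -133; x=2: -73; x=3: -21; x=4: 10; x=5: 12; x=6: -33.
Profit is maximized at x = 5. AVC there is 204/5 = £40.80 ≤ P, so producing beats shutting down (which would give -£189).

x = 5; profit = £12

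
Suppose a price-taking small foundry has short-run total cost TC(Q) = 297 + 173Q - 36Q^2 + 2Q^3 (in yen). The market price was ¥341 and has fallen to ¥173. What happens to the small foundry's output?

MC = 173 - 72Q + 6Q^2; the shutdown threshold is min AVC = ¥11 (at Q = 9).
At P = ¥341 ≥ min AVC, set P = MC on the rising branch: Q = 14.
At P = ¥173 ≥ min AVC, set P = MC: Q = 12. The firm stays open but cuts output.

Output falls from 14 to 12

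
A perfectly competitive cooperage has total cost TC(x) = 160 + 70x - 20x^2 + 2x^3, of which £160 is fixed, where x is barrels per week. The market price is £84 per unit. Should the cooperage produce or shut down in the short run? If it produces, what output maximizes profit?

Produce at x = 7

Strip out fixed cost: VC = 70x - 20x^2 + 2x^3. Then AVC = 70 - 20x + 2x^2 and MC = 70 - 40x + 6x^2.
The AVC parabola has its vertex at x = 20/4 = 5, where AVC = 70 - 20·5 + 2·5^2 = £20.
P = £84 exceeds min AVC = £20, so the firm stays open.
Solving P = MC: -14 - 40x + 6x^2 = 0 ⇒ x = -1/3 or 7. On the upward-sloping branch, x* = 7.
Check: AVC at x = 7 is £28 ≤ P, so revenue covers variable cost.
Profit = P·x − TC = 84·7 − 356 = £232.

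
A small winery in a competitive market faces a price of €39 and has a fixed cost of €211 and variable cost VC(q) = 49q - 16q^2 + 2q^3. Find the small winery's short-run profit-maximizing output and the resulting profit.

AVC = 49 - 16q + 2q^2; min AVC = €17 at q = 4. Since P = €39 ≥ min AVC, the firm produces.
MC = 49 - 32q + 6q^2. Setting P = MC and taking the root on the rising branch gives q* = 5.
TR = 39·5 = 195. TC = 211 + 95 = 306. Profit = 195 − 306 = -€111.
That loss of €111 beats the €211 the firm would lose by shutting down; producing recovers €100 of fixed cost.

Profit = -€111 at q = 5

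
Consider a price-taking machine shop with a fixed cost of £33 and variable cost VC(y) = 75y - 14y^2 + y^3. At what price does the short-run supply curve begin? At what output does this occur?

£26 per unit, at y = 7

The firm shuts down when price falls below the minimum of average variable cost. AVC = VC/y = 75 - 14y + y^2.
At the minimum of AVC, MC = AVC. MC = 75 - 28y + 3y^2; setting MC = AVC gives 2y^2 - 14y = 0, so y = 7. min AVC = 26.
The firm shuts down for any P below £26.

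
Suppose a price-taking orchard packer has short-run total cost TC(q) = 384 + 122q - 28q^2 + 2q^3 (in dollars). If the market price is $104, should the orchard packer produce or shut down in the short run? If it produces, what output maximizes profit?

Variable cost is VC = 122q - 28q^2 + 2q^3, so AVC = VC/q = 122 - 28q + 2q^2 and MC = dTC/dq = 122 - 56q + 6q^2.
AVC hits its minimum where MC = AVC, at q = 7, giving min AVC = 122 - 28·7 + 2·7^2 = $24.
Because $104 ≥ $24, revenue can cover variable cost; the firm operates.
Set P = MC: 104 = 122 - 56q + 6q^2 → 18 - 56q + 6q^2 = 0. The roots are q = 1/3 and q = 9; the profit-maximizing output is on the rising part of MC, so q* = 9.
Check: AVC at q = 9 is $32 ≤ P, so revenue covers variable cost.
Profit = P·q − TC = 104·9 − 672 = $264.

Produce at q = 9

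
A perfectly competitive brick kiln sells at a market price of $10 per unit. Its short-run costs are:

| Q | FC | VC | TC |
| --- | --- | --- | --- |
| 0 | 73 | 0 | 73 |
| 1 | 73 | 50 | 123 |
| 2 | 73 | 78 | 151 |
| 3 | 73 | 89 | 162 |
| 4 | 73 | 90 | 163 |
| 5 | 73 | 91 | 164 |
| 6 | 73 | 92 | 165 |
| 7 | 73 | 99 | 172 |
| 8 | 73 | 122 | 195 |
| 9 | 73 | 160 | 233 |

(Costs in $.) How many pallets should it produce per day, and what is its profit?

Q = 0 (shut down); profit = -$73

Tabulate TR − TC: Q=0: -73; Q=1: -113; Q=2: -131; Q=3: -132; Q=4: -123; Q=5: -114; Q=6: -105; Q=7: -102; Q=8: -115; Q=9: -143.
Profit is highest at Q = 0. Equivalently, the lowest AVC in the table is 99/7 ≈ $14.14 at Q = 7, and P = $10 falls below it — price never covers variable cost, so the firm shuts down and loses only its fixed cost.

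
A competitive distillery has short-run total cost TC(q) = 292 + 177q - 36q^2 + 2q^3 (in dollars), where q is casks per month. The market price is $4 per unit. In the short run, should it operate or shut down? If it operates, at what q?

Strip out fixed cost: VC = 177q - 36q^2 + 2q^3. Then AVC = 177 - 36q + 2q^2 and MC = 177 - 72q + 6q^2.
AVC hits its minimum where MC = AVC, at q = 9, giving min AVC = 177 - 36·9 + 2·9^2 = $15.
With P < min AVC ($4 < $15), every unit sold adds to the loss.
Best response: produce nothing and absorb the $292 fixed cost.

Shut down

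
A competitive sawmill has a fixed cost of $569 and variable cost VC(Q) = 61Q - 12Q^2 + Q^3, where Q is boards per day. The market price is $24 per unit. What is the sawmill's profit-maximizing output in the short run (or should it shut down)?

Strip out fixed cost: VC = 61Q - 12Q^2 + Q^3. Then AVC = 61 - 12Q + Q^2 and MC = 61 - 24Q + 3Q^2.
AVC is minimized where dAVC/dQ = -12 + 2Q = 0, at Q = 6; min AVC = 61 - 12·6 + 6^2 = $25.
Since P = $24 < min AVC = $25, price fails to cover variable cost at any output.
The firm minimizes its loss by shutting down and losing only its fixed cost of $569.

Shut down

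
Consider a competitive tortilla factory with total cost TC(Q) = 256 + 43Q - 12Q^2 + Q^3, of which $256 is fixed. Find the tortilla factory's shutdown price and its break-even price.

Shutdown price = $7; break-even price = $43

AVC = 43 - 12Q + Q^2; minimized at Q = 6, giving min AVC = $7. That is the shutdown price.
ATC = 256/Q + 43 - 12Q + Q^2. Setting dATC/dQ = −256/Q^2 − 12 + 2Q = 0 gives Q = 8 (since 2·8^3 − 12·8^2 = 256).
min ATC = 256/8 + 43 − 12·8 + 8^2 = $43. That is the break-even price.
Between these two prices the firm operates at a loss; above $43 it earns a profit.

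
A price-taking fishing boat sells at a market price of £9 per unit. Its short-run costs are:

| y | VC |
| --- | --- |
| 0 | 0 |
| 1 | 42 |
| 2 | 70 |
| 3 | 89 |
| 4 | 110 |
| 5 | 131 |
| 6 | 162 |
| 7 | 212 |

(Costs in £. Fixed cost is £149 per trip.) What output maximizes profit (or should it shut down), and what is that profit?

Tabulate TR − TC: y=0: -149; y=1: -182; y=2: -201; y=3: -211; y=4: -223; y=5: -235; y=6: -257; y=7: -298.
Profit is highest at y = 0. Equivalently, the lowest AVC in the table is 131/5 ≈ £26.20 at y = 5, and P = £9 falls below it — price never covers variable cost, so the firm shuts down and loses only its fixed cost.

y = 0 (shut down); profit = -£149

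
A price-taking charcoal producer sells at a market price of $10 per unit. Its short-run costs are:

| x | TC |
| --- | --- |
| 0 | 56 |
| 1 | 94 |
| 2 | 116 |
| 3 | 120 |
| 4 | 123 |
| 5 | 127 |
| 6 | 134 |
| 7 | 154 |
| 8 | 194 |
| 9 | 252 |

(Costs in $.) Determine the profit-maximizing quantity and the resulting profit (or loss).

x = 0 (shut down); profit = -$56

Tabulate TR − TC: x=0: -56; x=1: -84; x=2: -96; x=3: -90; x=4: -83; x=5: -77; x=6: -74; x=7: -84; x=8: -114; x=9: -162.
Profit is highest at x = 0. Equivalently, the lowest AVC in the table is 78/6 ≈ $13 at x = 6, and P = $10 falls below it — price never covers variable cost, so the firm shuts down and loses only its fixed cost.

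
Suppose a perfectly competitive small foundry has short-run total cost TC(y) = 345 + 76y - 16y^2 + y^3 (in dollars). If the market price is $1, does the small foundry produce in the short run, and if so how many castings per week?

From TC, MC = TC'(y) = 76 - 32y + 3y^2 and AVC = VC/y = 76 - 16y + y^2.
AVC hits its minimum where MC = AVC, at y = 8, giving min AVC = 76 - 16·8 + 8^2 = $12.
With P < min AVC ($1 < $12), every unit sold adds to the loss.
The firm minimizes its loss by shutting down and losing only its fixed cost of $345.

Shut down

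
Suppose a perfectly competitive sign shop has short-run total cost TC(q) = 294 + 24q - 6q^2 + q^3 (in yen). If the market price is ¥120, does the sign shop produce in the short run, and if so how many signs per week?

Produce at q = 8

Strip out fixed cost: VC = 24q - 6q^2 + q^3. Then AVC = 24 - 6q + q^2 and MC = 24 - 12q + 3q^2.
AVC is minimized where dAVC/dq = -6 + 2q = 0, at q = 3; min AVC = 24 - 6·3 + 3^2 = ¥15.
P = ¥120 exceeds min AVC = ¥15, so the firm stays open.
Solving P = MC: -96 - 12q + 3q^2 = 0 ⇒ q = -4 or 8. On the upward-sloping branch, q* = 8.
Check: AVC at q = 8 is ¥40 ≤ P, so revenue covers variable cost.
Profit = P·q − TC = 120·8 − 614 = ¥346.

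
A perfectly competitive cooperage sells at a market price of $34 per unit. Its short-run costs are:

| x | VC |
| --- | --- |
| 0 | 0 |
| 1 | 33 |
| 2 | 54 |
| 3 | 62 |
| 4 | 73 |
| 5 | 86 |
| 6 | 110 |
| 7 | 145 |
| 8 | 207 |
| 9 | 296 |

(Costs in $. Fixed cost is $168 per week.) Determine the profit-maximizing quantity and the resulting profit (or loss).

Tabulate TR − TC: x=0: -168; x=1: -167; x=2: -154; x=3: -128; x=4: -105; x=5: -84; x=6: -74; x=7: -75; x=8: -103; x=9: -158.
Profit is maximized at x = 6. AVC there is 110/6 = $18.33 ≤ P, so producing beats shutting down (which would give -$168).

x = 6; profit = -$74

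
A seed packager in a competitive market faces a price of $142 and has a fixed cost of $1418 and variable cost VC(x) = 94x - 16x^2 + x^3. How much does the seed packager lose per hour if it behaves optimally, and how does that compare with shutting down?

Profit = -$266 at x = 12

AVC = 94 - 16x + x^2 has its minimum $30 at x = 8; price $142 clears that bar, so the firm operates.
With MC = 94 - 32x + 3x^2, P = MC on the upward-sloping part at x* = 12.
TR = 142·12 = 1704. TC = 1418 + 552 = 1970. Profit = 1704 − 1970 = -$266.
That loss of $266 beats the $1418 the firm would lose by shutting down; producing recovers $1152 of fixed cost.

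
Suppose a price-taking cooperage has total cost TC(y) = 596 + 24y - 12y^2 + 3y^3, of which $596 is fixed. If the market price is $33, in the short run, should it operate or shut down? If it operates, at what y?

From TC, MC = TC'(y) = 24 - 24y + 9y^2 and AVC = VC/y = 24 - 12y + 3y^2.
The AVC parabola has its vertex at y = 12/6 = 2, where AVC = 24 - 12·2 + 3·2^2 = $12.
P = $33 exceeds min AVC = $12, so the firm stays open.
P = MC gives -9 - 24y + 9y^2 = 0, with roots -1/3 and 3. Take the larger (rising MC): y* = 3.
Check: AVC at y = 3 is $15 ≤ P, so revenue covers variable cost.
Profit = P·y − TC = 33·3 − 641 = -$542, a loss, but smaller than the $596 fixed cost the firm would lose by shutting down.

Produce at y = 3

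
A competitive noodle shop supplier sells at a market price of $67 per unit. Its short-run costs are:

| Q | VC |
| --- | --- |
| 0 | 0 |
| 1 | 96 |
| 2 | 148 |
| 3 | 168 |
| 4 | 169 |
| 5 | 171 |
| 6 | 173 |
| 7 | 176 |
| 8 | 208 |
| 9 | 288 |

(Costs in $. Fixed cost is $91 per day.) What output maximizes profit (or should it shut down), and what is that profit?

Profit at each row (π = 67Q − TC): Q=0: -91; Q=1: -120; Q=2: -105; Q=3: -58; Q=4: 8; Q=5: 73; Q=6: 138; Q=7: 202; Q=8: 237; Q=9: 224.
Profit is maximized at Q = 8. AVC there is 208/8 = $26 ≤ P, so producing beats shutting down (which would give -$91).

Q = 8; profit = $237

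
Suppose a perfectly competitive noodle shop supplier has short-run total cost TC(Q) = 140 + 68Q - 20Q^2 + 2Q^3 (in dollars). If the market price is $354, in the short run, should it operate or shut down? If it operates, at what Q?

Produce at Q = 11

Variable cost is VC = 68Q - 20Q^2 + 2Q^3, so AVC = VC/Q = 68 - 20Q + 2Q^2 and MC = dTC/dQ = 68 - 40Q + 6Q^2.
The AVC parabola has its vertex at Q = 20/4 = 5, where AVC = 68 - 20·5 + 2·5^2 = $18.
P = $354 exceeds min AVC = $18, so the firm stays open.
Solving P = MC: -286 - 40Q + 6Q^2 = 0 ⇒ Q = -13/3 or 11. On the upward-sloping branch, Q* = 11.
Check: AVC at Q = 11 is $90 ≤ P, so revenue covers variable cost.
Profit = P·Q − TC = 354·11 − 1130 = $2764.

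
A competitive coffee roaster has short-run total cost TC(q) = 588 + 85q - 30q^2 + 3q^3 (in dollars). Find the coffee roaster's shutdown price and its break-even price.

AVC = 85 - 30q + 3q^2; minimized at q = 5, giving min AVC = $10. That is the shutdown price.
ATC = 588/q + 85 - 30q + 3q^2. Setting dATC/dq = −588/q^2 − 30 + 6q = 0 gives q = 7 (since 6·7^3 − 30·7^2 = 588).
min ATC = 588/7 + 85 − 30·7 + 3·7^2 = $106. That is the break-even price.
For $10 ≤ P < $106 the firm produces at a loss; below $10 it shuts down.

Shutdown price = $10; break-even price = $106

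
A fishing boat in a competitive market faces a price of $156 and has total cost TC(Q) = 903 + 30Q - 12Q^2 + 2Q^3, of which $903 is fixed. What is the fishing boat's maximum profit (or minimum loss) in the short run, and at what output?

AVC = 30 - 12Q + 2Q^2 has its minimum $12 at Q = 3; price $156 clears that bar, so the firm operates.
With MC = 30 - 24Q + 6Q^2, P = MC on the upward-sloping part at Q* = 7.
TR = 156·7 = 1092. TC = 903 + 308 = 1211. Profit = 1092 − 1211 = -$119.
That loss of $119 beats the $903 the firm would lose by shutting down; producing recovers $784 of fixed cost.

Profit = -$119 at Q = 7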